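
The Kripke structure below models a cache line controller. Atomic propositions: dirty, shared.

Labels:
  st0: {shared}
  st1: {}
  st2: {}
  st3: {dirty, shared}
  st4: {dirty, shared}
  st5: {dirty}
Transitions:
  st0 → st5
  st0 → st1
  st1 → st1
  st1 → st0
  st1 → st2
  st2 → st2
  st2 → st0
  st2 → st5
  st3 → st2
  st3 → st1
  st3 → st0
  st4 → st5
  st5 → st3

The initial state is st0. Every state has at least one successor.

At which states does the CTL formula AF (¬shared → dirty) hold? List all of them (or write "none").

States satisfying ¬shared → dirty: {st0, st3, st4, st5}.
States satisfying AF (¬shared → dirty): {st0, st3, st4, st5}.

{st0, st3, st4, st5}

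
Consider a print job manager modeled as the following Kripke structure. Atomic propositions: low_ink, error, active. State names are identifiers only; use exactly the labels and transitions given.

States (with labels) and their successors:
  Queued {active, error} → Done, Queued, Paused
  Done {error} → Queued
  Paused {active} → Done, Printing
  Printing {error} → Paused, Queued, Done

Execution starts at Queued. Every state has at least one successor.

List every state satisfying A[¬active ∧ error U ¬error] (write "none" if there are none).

States satisfying ¬active ∧ error: {Done, Printing}.
States satisfying ¬error: {Paused}.
States satisfying A[¬active ∧ error U ¬error]: {Paused}.

{Paused}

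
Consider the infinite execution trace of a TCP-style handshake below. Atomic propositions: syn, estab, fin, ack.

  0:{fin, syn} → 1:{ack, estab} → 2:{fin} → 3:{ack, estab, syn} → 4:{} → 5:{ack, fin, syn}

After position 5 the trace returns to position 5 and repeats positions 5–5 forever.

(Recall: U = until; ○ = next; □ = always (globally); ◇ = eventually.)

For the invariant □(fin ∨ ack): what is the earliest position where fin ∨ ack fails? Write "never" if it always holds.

Check fin ∨ ack at each position in order: 0 ✓, 1 ✓, 2 ✓, 3 ✓.
At position 4 the labels are {}, so fin ∨ ack is false there. This is the first violation.

4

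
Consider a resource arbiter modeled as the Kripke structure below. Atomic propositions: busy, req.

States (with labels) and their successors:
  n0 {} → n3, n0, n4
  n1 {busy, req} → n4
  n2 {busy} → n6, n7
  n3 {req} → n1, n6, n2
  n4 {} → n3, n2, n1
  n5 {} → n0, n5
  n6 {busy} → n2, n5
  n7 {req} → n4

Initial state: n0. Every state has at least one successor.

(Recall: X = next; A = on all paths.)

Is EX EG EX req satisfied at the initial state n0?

Holds

States satisfying EG EX req: {n0}.
States satisfying EX EG EX req: {n0, n5}.
n0 ∈ Sat(EX EG EX req).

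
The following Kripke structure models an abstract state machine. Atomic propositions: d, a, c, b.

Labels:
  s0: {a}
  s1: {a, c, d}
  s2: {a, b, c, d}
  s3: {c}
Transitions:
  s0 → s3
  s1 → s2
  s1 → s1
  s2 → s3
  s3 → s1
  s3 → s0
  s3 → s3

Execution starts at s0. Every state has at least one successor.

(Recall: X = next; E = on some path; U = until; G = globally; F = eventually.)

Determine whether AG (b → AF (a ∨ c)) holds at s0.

States satisfying b → AF (a ∨ c): {s0, s1, s2, s3}.
States satisfying AG (b → AF (a ∨ c)): {s0, s1, s2, s3}.
Every state reachable from s0 satisfies b → AF (a ∨ c).
s0 ∈ Sat(AG (b → AF (a ∨ c))).

Satisfied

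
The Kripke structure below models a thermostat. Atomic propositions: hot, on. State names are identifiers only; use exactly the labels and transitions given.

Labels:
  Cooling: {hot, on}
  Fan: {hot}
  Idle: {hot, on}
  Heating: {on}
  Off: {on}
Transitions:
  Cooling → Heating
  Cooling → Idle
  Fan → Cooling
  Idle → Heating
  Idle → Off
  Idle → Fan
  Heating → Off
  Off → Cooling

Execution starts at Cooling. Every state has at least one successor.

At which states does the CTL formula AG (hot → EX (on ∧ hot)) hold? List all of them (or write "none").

States satisfying hot → EX (on ∧ hot): {Cooling, Fan, Heating, Off}.
States satisfying AG (hot → EX (on ∧ hot)): ∅.

none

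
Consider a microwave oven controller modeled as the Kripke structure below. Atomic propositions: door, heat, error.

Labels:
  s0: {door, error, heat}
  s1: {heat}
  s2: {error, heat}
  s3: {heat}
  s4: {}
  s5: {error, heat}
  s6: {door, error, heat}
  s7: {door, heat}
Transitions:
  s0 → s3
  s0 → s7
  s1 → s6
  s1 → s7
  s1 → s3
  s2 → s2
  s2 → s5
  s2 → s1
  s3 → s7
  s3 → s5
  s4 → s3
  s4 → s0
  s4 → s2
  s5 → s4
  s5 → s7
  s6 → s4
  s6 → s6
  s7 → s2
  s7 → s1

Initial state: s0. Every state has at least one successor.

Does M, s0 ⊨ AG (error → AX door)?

States satisfying error → AX door: {s1, s3, s4, s7}.
States satisfying AG (error → AX door): ∅.
s0 is reachable from s0 and violates error → AX door, so AG fails at s0.
s0 ∉ Sat(AG (error → AX door)).

Does not hold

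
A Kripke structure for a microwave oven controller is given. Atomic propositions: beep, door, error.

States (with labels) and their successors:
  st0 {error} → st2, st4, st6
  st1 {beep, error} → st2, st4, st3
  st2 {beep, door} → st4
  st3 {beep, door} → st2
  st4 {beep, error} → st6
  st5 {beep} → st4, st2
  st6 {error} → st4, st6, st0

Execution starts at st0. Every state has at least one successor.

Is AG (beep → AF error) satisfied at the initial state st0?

Yes

States satisfying beep → AF error: {st0, st1, st2, st3, st4, st5, st6}.
States satisfying AG (beep → AF error): {st0, st1, st2, st3, st4, st5, st6}.
Every state reachable from st0 satisfies beep → AF error.
st0 ∈ Sat(AG (beep → AF error)).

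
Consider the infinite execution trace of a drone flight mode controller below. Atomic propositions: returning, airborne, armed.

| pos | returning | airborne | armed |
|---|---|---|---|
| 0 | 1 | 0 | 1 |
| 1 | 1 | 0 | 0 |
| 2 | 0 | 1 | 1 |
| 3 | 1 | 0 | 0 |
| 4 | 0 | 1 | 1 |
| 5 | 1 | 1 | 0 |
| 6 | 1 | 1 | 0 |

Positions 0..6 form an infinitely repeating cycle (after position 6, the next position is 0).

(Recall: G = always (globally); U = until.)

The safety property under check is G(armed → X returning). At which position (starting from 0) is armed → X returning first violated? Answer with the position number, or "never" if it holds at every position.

never

armed → X returning holds at every position 0..6, and those are all the positions the trace ever visits, so the invariant G(armed → X returning) is never violated.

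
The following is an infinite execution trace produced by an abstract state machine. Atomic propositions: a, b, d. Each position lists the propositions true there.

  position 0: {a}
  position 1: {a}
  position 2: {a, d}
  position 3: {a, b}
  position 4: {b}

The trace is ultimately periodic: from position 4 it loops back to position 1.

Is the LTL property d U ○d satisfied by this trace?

Walking from position 0: at position 0, ○d has not yet held and d fails, so d U ○d is false.

Does not hold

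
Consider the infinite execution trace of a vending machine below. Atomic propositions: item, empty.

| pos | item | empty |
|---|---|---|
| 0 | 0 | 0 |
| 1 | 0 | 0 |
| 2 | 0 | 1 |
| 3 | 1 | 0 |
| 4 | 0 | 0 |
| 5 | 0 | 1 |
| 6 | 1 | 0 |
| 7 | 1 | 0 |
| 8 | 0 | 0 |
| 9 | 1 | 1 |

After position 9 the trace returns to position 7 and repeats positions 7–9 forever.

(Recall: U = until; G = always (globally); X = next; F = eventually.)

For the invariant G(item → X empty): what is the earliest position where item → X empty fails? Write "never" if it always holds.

3

Check item → X empty at each position in order: 0 ✓, 1 ✓, 2 ✓.
At position 3 the labels are {item} and the next position 4 has {}, so item → X empty is false there. This is the first violation.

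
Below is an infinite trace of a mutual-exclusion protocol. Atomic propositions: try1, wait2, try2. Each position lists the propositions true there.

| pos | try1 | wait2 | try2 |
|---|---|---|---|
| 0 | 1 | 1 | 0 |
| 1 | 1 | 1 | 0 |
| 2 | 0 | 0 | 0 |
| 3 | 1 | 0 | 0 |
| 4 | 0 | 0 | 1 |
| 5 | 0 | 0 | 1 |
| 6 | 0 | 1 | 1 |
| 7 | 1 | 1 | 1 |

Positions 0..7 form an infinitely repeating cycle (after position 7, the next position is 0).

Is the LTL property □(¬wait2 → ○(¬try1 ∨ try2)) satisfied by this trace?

¬wait2 → ○(¬try1 ∨ try2) must hold at every position from 0 onward. It fails at position 2, so □(¬wait2 → ○(¬try1 ∨ try2)) is false.
Positions where ¬wait2 holds: 2, 3, 4, 5.
Check ○(¬try1 ∨ try2) at each: 2→fails, 3→ok, 4→ok, 5→ok.

No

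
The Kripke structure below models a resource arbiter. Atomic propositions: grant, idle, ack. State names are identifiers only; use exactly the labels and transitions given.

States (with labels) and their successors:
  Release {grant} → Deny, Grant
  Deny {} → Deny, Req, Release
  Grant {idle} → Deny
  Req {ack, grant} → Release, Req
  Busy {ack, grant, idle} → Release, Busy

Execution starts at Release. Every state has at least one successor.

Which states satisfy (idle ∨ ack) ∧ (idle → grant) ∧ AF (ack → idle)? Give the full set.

{Busy}

States satisfying idle ∨ ack: {Grant, Req, Busy}.
States satisfying idle → grant: {Release, Deny, Req, Busy}.
States satisfying (idle ∨ ack) ∧ (idle → grant): {Req, Busy}.
States satisfying ack → idle: {Release, Deny, Grant, Busy}.
States satisfying AF (ack → idle): {Release, Deny, Grant, Busy}.
States satisfying (idle ∨ ack) ∧ (idle → grant) ∧ AF (ack → idle): {Busy}.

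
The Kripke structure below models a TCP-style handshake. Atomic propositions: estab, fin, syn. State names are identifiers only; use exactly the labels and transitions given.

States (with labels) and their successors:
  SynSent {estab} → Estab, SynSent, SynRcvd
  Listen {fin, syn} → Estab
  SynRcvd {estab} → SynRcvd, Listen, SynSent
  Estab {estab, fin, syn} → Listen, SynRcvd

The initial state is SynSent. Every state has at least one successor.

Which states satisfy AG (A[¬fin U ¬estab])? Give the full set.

States satisfying A[¬fin U ¬estab]: {Listen}.
States satisfying AG (A[¬fin U ¬estab]): ∅.

none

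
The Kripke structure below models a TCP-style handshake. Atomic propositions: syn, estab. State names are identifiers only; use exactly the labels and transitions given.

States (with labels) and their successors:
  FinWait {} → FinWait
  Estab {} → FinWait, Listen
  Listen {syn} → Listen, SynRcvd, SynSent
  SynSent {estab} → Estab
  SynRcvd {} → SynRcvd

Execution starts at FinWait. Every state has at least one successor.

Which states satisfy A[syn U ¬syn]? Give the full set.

States satisfying syn: {Listen}.
States satisfying ¬syn: {FinWait, Estab, SynSent, SynRcvd}.
States satisfying A[syn U ¬syn]: {FinWait, Estab, SynSent, SynRcvd}.

{FinWait, Estab, SynSent, SynRcvd}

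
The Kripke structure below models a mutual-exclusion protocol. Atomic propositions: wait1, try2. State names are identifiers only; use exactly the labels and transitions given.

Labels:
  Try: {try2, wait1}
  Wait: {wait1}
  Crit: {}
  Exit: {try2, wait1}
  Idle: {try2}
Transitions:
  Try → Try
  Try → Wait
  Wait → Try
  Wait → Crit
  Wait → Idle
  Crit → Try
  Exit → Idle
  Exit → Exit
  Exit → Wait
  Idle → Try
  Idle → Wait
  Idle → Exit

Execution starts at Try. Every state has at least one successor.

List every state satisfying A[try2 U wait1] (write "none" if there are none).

States satisfying try2: {Try, Exit, Idle}.
States satisfying wait1: {Try, Wait, Exit}.
States satisfying A[try2 U wait1]: {Try, Wait, Exit, Idle}.

{Try, Wait, Exit, Idle}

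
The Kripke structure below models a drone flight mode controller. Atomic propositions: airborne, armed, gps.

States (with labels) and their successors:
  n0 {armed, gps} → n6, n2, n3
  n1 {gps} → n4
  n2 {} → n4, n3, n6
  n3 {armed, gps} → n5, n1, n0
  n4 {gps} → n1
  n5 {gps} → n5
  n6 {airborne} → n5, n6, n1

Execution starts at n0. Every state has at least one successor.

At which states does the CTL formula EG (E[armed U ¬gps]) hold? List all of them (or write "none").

States satisfying E[armed U ¬gps]: {n0, n2, n3, n6}.
States satisfying EG (E[armed U ¬gps]): {n0, n2, n3, n6}.

{n0, n2, n3, n6}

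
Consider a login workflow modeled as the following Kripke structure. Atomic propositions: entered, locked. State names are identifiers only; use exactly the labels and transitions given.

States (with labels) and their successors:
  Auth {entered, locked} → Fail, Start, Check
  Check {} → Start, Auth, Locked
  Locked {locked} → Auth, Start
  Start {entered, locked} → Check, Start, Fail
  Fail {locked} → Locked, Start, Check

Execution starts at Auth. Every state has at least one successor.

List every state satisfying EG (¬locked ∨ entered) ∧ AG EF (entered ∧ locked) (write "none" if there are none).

States satisfying ¬locked ∨ entered: {Auth, Check, Start}.
States satisfying EG (¬locked ∨ entered): {Auth, Check, Start}.
States satisfying EF (entered ∧ locked): {Auth, Check, Locked, Start, Fail}.
States satisfying AG EF (entered ∧ locked): {Auth, Check, Locked, Start, Fail}.
States satisfying EG (¬locked ∨ entered) ∧ AG EF (entered ∧ locked): {Auth, Check, Start}.

{Auth, Check, Start}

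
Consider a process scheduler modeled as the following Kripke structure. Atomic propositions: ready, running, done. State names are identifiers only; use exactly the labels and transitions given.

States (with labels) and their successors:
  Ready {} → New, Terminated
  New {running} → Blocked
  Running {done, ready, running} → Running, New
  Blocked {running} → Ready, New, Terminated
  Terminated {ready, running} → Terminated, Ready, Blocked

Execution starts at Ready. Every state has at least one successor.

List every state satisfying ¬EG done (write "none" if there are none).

States satisfying done: {Running}.
States satisfying EG done: {Running}.
States satisfying ¬EG done: {Ready, New, Blocked, Terminated}.

{Ready, New, Blocked, Terminated}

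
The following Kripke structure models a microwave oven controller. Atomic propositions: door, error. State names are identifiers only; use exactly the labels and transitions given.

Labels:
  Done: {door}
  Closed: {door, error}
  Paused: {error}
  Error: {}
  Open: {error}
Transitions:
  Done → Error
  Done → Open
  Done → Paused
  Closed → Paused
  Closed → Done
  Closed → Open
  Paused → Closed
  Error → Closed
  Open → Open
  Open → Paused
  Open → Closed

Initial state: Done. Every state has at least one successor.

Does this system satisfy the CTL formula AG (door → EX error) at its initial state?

States satisfying door → EX error: {Done, Closed, Paused, Error, Open}.
States satisfying AG (door → EX error): {Done, Closed, Paused, Error, Open}.
Every state reachable from Done satisfies door → EX error.
Done ∈ Sat(AG (door → EX error)).

Satisfied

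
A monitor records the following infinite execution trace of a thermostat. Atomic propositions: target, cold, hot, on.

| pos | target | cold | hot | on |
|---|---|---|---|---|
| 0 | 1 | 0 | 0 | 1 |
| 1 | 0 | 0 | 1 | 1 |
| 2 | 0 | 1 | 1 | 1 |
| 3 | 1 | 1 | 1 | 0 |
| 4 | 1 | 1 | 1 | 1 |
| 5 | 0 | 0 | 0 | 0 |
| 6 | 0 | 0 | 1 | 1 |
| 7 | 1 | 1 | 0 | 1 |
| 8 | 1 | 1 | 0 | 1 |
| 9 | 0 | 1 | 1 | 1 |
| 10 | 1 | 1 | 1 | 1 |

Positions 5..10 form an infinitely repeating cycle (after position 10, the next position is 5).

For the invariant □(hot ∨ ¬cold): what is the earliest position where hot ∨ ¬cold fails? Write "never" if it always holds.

7

Check hot ∨ ¬cold at each position in order: 0 ✓, 1 ✓, 2 ✓, 3 ✓, 4 ✓, 5 ✓, 6 ✓.
At position 7 the labels are {cold, on, target}, so hot ∨ ¬cold is false there. This is the first violation.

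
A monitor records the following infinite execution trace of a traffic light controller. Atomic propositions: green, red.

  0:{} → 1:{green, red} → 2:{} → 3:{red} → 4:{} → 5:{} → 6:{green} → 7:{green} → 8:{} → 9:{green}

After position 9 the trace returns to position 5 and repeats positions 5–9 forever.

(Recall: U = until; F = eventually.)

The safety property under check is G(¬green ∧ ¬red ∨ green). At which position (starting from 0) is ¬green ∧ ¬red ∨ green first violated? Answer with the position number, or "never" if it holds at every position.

3

Check ¬green ∧ ¬red ∨ green at each position in order: 0 ✓, 1 ✓, 2 ✓.
At position 3 the labels are {red}, so ¬green ∧ ¬red ∨ green is false there. This is the first violation.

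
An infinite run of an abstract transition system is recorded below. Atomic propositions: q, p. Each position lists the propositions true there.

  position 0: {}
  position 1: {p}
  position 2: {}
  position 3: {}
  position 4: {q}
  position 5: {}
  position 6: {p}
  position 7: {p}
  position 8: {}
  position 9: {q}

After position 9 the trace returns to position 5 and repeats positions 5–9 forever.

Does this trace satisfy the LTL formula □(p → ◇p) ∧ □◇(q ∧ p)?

p → ◇p holds at every position 0..9, and those are all positions ever visited, so □(p → ◇p) holds.
Positions where p holds: 1, 6, 7.
Check ◇p at each: 1→ok, 6→ok, 7→ok.
◇(q ∧ p) must hold at every position from 0 onward. It fails at position 0, so □◇(q ∧ p) is false.
At position 0: □(p → ◇p) is true; □◇(q ∧ p) is false; so □(p → ◇p) ∧ □◇(q ∧ p) is false.

Violated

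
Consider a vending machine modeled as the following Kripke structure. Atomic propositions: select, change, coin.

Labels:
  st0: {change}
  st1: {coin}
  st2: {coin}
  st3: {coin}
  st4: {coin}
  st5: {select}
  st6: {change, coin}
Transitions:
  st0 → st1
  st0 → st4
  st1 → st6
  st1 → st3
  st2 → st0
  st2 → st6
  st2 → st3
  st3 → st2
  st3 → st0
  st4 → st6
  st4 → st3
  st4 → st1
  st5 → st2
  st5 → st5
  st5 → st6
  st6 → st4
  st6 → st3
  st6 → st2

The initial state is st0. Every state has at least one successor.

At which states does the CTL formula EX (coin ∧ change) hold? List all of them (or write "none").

{st1, st2, st4, st5}

States satisfying coin ∧ change: {st6}.
States satisfying EX (coin ∧ change): {st1, st2, st4, st5}.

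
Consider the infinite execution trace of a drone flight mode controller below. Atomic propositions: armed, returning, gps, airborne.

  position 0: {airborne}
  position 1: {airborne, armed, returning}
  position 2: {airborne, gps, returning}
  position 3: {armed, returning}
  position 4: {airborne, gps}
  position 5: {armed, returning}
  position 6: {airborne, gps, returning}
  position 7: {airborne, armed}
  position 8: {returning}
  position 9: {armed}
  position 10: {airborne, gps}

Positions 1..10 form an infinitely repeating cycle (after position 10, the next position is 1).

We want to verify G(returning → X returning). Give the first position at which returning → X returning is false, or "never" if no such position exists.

3

Check returning → X returning at each position in order: 0 ✓, 1 ✓, 2 ✓.
At position 3 the labels are {armed, returning} and the next position 4 has {airborne, gps}, so returning → X returning is false there. This is the first violation.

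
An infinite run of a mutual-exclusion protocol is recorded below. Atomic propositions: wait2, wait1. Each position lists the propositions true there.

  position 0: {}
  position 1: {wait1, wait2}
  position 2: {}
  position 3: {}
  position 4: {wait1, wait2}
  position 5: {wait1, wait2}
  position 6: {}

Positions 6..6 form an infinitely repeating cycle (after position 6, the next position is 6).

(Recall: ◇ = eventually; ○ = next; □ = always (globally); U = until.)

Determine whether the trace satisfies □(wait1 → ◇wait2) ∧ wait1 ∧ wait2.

wait1 → ◇wait2 holds at every position 0..6, and those are all positions ever visited, so □(wait1 → ◇wait2) holds.
Positions where wait1 holds: 1, 4, 5.
Check ◇wait2 at each: 1→ok, 4→ok, 5→ok.
At position 0: □(wait1 → ◇wait2) is true; wait1 ∧ wait2 is false; so □(wait1 → ◇wait2) ∧ wait1 ∧ wait2 is false.

Does not hold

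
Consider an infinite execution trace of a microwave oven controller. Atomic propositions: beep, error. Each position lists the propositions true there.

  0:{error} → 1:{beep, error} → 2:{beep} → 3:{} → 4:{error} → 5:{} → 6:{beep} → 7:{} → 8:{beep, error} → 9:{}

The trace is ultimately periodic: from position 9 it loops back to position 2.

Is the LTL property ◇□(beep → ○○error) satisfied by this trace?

No

□(beep → ○○error) is false at every position 0..9, so it never becomes true and ◇□(beep → ○○error) fails.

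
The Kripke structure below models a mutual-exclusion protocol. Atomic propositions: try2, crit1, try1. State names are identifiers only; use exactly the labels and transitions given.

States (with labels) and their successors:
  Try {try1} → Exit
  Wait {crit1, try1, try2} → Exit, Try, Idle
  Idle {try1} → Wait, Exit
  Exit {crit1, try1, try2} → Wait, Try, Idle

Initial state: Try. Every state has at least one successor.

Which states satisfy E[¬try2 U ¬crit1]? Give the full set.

States satisfying ¬try2: {Try, Idle}.
States satisfying ¬crit1: {Try, Idle}.
States satisfying E[¬try2 U ¬crit1]: {Try, Idle}.

{Try, Idle}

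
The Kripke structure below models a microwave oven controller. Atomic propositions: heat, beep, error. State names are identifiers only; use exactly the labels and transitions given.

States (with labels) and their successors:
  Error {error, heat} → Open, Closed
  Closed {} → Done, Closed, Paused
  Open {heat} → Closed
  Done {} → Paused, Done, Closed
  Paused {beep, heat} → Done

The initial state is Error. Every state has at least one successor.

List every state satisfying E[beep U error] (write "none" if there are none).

States satisfying beep: {Paused}.
States satisfying error: {Error}.
States satisfying E[beep U error]: {Error}.

{Error}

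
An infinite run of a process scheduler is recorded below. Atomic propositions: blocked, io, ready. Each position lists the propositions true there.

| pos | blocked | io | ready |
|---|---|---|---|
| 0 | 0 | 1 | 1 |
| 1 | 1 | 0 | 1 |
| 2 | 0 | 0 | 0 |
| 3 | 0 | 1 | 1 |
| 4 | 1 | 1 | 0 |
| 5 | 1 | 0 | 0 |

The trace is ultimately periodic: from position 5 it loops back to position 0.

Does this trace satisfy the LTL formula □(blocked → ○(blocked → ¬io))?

blocked → ○(blocked → ¬io) holds at every position 0..5, and those are all positions ever visited, so □(blocked → ○(blocked → ¬io)) holds.
Positions where blocked holds: 1, 4, 5.
Check ○(blocked → ¬io) at each: 1→ok, 4→ok, 5→ok.

Holds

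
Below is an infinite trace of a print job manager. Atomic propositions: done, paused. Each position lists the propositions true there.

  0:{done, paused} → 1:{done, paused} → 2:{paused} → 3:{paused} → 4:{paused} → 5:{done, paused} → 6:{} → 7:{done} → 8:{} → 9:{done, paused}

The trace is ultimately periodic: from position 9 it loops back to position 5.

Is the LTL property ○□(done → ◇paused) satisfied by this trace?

The position after 0 is 1; □(done → ◇paused) is true there.

Yes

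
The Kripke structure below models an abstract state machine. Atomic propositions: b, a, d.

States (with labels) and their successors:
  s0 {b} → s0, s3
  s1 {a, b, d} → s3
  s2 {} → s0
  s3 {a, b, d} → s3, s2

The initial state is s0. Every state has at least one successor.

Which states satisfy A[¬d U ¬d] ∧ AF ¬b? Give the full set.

{s2}

States satisfying ¬d: {s0, s2}.
States satisfying A[¬d U ¬d]: {s0, s2}.
States satisfying ¬b: {s2}.
States satisfying AF ¬b: {s2}.
States satisfying A[¬d U ¬d] ∧ AF ¬b: {s2}.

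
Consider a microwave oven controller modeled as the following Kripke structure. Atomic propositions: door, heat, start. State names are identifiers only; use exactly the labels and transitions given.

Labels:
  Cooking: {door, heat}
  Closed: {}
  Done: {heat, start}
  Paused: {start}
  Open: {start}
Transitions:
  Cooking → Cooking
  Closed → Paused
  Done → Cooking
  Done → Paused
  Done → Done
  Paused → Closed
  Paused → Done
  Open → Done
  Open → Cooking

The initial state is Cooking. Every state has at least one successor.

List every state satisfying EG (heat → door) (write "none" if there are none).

States satisfying heat → door: {Cooking, Closed, Paused, Open}.
States satisfying EG (heat → door): {Cooking, Closed, Paused, Open}.

{Cooking, Closed, Paused, Open}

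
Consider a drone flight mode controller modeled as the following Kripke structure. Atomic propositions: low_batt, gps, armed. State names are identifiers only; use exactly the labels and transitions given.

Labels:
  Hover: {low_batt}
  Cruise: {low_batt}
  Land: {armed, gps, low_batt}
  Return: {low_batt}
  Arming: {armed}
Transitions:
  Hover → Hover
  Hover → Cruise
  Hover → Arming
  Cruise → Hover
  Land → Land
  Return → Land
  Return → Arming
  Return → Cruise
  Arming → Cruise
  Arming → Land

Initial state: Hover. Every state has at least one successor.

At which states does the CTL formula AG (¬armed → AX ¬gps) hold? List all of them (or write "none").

States satisfying ¬armed → AX ¬gps: {Hover, Cruise, Land, Arming}.
States satisfying AG (¬armed → AX ¬gps): {Hover, Cruise, Land, Arming}.

{Hover, Cruise, Land, Arming}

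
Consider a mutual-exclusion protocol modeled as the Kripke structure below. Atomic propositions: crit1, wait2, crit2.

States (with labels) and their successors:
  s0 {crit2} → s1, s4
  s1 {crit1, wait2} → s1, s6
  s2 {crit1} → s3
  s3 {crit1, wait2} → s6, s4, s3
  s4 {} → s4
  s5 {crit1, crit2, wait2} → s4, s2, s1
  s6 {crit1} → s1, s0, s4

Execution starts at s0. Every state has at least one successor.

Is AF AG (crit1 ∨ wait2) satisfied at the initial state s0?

States satisfying AG (crit1 ∨ wait2): ∅.
States satisfying AF AG (crit1 ∨ wait2): ∅.
There is a path from s0 along which AG (crit1 ∨ wait2) never holds.
s0 ∉ Sat(AF AG (crit1 ∨ wait2)).

Does not hold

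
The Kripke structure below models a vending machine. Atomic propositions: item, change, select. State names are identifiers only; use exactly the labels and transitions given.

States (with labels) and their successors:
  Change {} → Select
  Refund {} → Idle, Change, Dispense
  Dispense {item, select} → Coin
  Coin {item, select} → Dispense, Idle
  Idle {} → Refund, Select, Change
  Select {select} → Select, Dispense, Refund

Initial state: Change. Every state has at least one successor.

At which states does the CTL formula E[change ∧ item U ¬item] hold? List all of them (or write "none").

{Change, Refund, Idle, Select}

States satisfying change ∧ item: ∅.
States satisfying ¬item: {Change, Refund, Idle, Select}.
States satisfying E[change ∧ item U ¬item]: {Change, Refund, Idle, Select}.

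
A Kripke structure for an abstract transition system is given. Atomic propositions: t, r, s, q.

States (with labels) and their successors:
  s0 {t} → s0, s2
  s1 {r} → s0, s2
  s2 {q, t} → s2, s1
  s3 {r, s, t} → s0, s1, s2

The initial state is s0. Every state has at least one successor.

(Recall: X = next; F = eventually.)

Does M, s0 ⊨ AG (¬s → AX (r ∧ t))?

States satisfying ¬s → AX (r ∧ t): {s3}.
States satisfying AG (¬s → AX (r ∧ t)): ∅.
s0 is reachable from s0 and violates ¬s → AX (r ∧ t), so AG fails at s0.
s0 ∉ Sat(AG (¬s → AX (r ∧ t))).

Does not hold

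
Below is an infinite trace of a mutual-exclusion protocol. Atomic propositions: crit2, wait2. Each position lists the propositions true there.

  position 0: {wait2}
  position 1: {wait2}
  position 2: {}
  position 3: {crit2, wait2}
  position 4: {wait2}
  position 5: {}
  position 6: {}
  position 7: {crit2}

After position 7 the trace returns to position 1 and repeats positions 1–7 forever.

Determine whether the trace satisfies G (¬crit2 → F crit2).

¬crit2 → F crit2 holds at every position 0..7, and those are all positions ever visited, so G (¬crit2 → F crit2) holds.
Positions where ¬crit2 holds: 0, 1, 2, 4, 5, 6.
Check F crit2 at each: 0→ok, 1→ok, 2→ok, 4→ok, 5→ok, 6→ok.

Satisfied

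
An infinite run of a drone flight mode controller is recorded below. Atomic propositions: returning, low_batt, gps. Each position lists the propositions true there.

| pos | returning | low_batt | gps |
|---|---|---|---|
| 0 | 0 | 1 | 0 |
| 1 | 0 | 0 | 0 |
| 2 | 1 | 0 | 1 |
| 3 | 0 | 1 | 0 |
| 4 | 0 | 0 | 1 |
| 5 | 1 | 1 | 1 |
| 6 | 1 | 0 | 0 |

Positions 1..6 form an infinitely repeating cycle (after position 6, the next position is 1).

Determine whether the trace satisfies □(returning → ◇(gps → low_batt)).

Holds

returning → ◇(gps → low_batt) holds at every position 0..6, and those are all positions ever visited, so □(returning → ◇(gps → low_batt)) holds.
Positions where returning holds: 2, 5, 6.
Check ◇(gps → low_batt) at each: 2→ok, 5→ok, 6→ok.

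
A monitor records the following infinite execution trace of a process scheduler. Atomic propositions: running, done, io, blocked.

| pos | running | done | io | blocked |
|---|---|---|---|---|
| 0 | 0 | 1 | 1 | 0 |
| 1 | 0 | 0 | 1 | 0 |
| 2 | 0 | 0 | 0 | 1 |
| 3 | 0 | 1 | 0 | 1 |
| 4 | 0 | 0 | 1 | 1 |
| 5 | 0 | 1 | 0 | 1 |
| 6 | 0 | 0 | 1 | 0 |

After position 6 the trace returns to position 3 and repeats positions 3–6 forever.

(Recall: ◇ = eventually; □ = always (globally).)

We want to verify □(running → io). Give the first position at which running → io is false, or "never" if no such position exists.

running → io holds at every position 0..6, and those are all the positions the trace ever visits, so the invariant □(running → io) is never violated.

never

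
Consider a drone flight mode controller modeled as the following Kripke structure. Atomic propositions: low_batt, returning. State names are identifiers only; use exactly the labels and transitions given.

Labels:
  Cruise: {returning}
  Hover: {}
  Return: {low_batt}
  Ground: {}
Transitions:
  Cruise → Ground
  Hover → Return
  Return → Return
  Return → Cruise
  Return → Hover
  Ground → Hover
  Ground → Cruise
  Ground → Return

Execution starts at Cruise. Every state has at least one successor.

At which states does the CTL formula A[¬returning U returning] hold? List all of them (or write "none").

{Cruise}

States satisfying ¬returning: {Hover, Return, Ground}.
States satisfying returning: {Cruise}.
States satisfying A[¬returning U returning]: {Cruise}.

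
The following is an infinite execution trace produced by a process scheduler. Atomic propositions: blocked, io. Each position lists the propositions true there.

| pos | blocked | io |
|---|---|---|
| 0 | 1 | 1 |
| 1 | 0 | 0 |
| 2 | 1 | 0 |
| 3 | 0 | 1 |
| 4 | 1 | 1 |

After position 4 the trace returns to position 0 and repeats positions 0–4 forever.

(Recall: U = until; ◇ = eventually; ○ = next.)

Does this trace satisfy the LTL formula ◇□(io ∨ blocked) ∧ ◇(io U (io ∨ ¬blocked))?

Does not hold

□(io ∨ blocked) is false at every position 0..4, so it never becomes true and ◇□(io ∨ blocked) fails.
io U (io ∨ ¬blocked) holds at position 0, which is reachable from 0, so ◇(io U (io ∨ ¬blocked)) holds.
At position 0: ◇□(io ∨ blocked) is false; ◇(io U (io ∨ ¬blocked)) is true; so ◇□(io ∨ blocked) ∧ ◇(io U (io ∨ ¬blocked)) is false.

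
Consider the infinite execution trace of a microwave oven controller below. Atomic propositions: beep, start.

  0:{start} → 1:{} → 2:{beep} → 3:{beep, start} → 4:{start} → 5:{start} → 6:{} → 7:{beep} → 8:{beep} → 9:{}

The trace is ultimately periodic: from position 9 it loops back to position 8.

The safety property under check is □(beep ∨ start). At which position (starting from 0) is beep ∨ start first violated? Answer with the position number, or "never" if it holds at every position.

1

Check beep ∨ start at each position in order: 0 ✓.
At position 1 the labels are {}, so beep ∨ start is false there. This is the first violation.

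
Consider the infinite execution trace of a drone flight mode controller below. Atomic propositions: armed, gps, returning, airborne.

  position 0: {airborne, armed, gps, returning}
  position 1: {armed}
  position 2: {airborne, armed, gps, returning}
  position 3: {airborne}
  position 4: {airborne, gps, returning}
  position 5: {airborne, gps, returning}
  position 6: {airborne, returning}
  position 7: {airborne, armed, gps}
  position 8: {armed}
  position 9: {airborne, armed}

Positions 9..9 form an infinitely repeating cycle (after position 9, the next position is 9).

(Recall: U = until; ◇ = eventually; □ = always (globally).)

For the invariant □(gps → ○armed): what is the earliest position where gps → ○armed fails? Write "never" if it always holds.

Check gps → ○armed at each position in order: 0 ✓, 1 ✓.
At position 2 the labels are {airborne, armed, gps, returning} and the next position 3 has {airborne}, so gps → ○armed is false there. This is the first violation.

2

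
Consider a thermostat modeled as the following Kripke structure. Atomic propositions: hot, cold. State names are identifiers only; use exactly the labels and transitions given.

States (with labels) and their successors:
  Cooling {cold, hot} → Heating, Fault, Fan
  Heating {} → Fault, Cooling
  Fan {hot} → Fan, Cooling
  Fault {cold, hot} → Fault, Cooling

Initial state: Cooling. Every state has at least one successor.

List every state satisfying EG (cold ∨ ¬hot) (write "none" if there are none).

States satisfying cold ∨ ¬hot: {Cooling, Heating, Fault}.
States satisfying EG (cold ∨ ¬hot): {Cooling, Heating, Fault}.

{Cooling, Heating, Fault}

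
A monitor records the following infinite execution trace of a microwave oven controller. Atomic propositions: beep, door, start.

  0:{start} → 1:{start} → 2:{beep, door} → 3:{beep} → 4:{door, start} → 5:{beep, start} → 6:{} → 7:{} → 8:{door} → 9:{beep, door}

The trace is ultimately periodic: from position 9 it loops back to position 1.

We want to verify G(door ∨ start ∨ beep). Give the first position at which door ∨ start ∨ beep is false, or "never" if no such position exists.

Check door ∨ start ∨ beep at each position in order: 0 ✓, 1 ✓, 2 ✓, 3 ✓, 4 ✓, 5 ✓.
At position 6 the labels are {}, so door ∨ start ∨ beep is false there. This is the first violation.

6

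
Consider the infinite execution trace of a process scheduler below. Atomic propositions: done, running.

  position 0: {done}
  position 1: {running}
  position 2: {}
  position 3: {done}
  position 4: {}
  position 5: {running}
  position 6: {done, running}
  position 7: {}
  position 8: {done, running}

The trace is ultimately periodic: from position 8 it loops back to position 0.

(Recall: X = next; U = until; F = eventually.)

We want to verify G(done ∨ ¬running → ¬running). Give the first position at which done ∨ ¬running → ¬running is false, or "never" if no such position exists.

6

Check done ∨ ¬running → ¬running at each position in order: 0 ✓, 1 ✓, 2 ✓, 3 ✓, 4 ✓, 5 ✓.
At position 6 the labels are {done, running}, so done ∨ ¬running → ¬running is false there. This is the first violation.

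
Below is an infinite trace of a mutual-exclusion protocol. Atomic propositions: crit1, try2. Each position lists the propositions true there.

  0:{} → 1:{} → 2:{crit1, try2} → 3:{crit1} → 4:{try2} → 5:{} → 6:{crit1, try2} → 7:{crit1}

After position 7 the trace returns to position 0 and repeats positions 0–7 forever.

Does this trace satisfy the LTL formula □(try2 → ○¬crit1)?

try2 → ○¬crit1 must hold at every position from 0 onward. It fails at position 2, so □(try2 → ○¬crit1) is false.
Positions where try2 holds: 2, 4, 6.
Check ○¬crit1 at each: 2→fails, 4→ok, 6→fails.

Violated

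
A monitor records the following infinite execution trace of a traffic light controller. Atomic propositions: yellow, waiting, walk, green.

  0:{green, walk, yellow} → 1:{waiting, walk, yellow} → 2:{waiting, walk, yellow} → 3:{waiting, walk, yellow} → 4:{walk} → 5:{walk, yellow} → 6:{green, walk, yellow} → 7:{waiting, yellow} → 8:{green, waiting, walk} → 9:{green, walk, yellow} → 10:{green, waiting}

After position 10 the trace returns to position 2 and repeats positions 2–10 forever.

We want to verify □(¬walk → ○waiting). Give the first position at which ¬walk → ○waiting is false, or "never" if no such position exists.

¬walk → ○waiting holds at every position 0..10, and those are all the positions the trace ever visits, so the invariant □(¬walk → ○waiting) is never violated.

never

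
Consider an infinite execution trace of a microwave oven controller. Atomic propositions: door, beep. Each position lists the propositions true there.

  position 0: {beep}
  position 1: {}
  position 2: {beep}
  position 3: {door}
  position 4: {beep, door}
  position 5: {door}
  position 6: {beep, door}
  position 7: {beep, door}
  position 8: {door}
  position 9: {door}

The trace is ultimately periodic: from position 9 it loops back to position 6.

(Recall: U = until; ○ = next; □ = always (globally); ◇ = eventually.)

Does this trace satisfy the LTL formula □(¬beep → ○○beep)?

Does not hold

¬beep → ○○beep must hold at every position from 0 onward. It fails at position 1, so □(¬beep → ○○beep) is false.
Positions where ¬beep holds: 1, 3, 5, 8, 9.
Check ○○beep at each: 1→fails, 3→fails, 5→ok, 8→ok, 9→ok.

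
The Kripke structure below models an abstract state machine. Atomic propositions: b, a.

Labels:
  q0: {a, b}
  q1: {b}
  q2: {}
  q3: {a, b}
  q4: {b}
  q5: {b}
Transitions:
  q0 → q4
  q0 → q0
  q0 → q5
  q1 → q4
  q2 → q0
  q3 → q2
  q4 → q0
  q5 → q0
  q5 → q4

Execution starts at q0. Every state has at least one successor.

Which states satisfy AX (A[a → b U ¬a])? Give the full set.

States satisfying A[a → b U ¬a]: {q1, q2, q3, q4, q5}.
States satisfying AX (A[a → b U ¬a]): {q1, q3}.

{q1, q3}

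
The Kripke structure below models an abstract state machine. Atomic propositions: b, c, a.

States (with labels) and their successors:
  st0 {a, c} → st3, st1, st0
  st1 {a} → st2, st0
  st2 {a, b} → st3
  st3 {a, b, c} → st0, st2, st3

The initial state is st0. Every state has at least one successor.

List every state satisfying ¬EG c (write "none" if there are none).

States satisfying c: {st0, st3}.
States satisfying EG c: {st0, st3}.
States satisfying ¬EG c: {st1, st2}.

{st1, st2}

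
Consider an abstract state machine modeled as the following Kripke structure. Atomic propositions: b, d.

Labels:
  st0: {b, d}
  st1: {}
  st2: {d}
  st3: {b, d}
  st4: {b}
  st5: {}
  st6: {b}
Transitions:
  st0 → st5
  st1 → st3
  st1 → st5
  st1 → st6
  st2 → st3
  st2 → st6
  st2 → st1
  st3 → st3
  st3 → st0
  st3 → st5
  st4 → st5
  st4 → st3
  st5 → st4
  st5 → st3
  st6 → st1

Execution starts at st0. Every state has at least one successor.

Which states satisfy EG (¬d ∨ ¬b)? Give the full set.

States satisfying ¬d ∨ ¬b: {st1, st2, st4, st5, st6}.
States satisfying EG (¬d ∨ ¬b): {st1, st2, st4, st5, st6}.

{st1, st2, st4, st5, st6}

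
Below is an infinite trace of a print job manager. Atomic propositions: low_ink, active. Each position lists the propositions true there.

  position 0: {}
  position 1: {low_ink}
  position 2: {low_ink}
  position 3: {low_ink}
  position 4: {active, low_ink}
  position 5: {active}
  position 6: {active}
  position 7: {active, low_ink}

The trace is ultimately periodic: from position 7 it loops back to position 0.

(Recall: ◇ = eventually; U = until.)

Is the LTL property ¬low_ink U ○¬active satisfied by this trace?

Walking from position 0: ○¬active first holds at position 0, and ¬low_ink holds at every earlier position along the way, so ¬low_ink U ○¬active holds.

Satisfied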